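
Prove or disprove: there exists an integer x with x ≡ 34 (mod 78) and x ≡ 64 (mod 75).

x = 814

gcd(78, 75) = 3. A simultaneous solution exists iff 34 ≡ 64 (mod 3); here 34 mod 3 = 1 = 64 mod 3, so it does.
Put x = 34 + 78t, so we need 78t ≡ 30 (mod 75), equivalently (divide by 3) 26t ≡ 10 (mod 25).
26 ≡ 1 (mod 25), so this reads 1t ≡ 10 (mod 25). So t ≡ 10 (mod 25).
Then x = 34 + 78·10 = 814.
Verify: 814 = 10·78 + 34 and 814 = 10·75 + 64. ✓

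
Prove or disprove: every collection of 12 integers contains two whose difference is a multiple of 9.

Yes.

There are exactly 9 possible remainders on division by 9.
Since 12 > 9, two of the 12 integers must share a residue class by the pigeonhole principle; call them a and b.
Their difference a − b is then a multiple of 9.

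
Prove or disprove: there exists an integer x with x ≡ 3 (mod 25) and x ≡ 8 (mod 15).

gcd(25, 15) = 5. A simultaneous solution exists iff 3 ≡ 8 (mod 5); here 3 mod 5 = 3 = 8 mod 5, so it does.
The integers ≡ 3 (mod 25) are 3, 28, 53, …; their remainders mod 15 are 3, 13, 8, so x = 53 is the first that is ≡ 8 (mod 15).
Check: 53 mod 25 = 3, 53 mod 15 = 8. ✓

x = 53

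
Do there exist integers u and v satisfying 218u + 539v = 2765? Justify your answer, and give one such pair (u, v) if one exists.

u = 119, v = -43

218 and 539 are coprime, so 218u + 539v ranges over all of ℤ.
Dividing repeatedly: 539 = 2·218 + 103, 218 = 2·103 + 12, 103 = 8·12 + 7, 12 = 1·7 + 5, 7 = 1·5 + 2, 5 = 2·2 + 1, 2 = 2·1 + 0.
Working back up the chain: 1 = 5 − 2·2 = 5 − 2·(7 − 1·5) = −2·7 + 3·5 = −2·7 + 3·(12 − 1·7) = 3·12 − 5·7 = 3·12 − 5·(103 − 8·12) = −5·103 + 43·12 = −5·103 + 43·(218 − 2·103) = 43·218 − 91·103 = 43·218 − 91·(539 − 2·218) = −91·539 + 225·218. So 218·225 + 539·(-91) = 1.
Multiplying through by 2765: u = 225·2765 = 622125, v = (-91)·2765 = -251615 is a solution.
The general solution is u = 622125 + 539k, v = -251615 − 218k; taking k = -1154 gives the smaller pair u = 119, v = -43.
Check: 218·119 + 539·(-43) = 25942 − 23177 = 2765. ✓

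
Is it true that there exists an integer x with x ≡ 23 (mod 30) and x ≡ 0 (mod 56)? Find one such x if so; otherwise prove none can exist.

There is no such integer.

Reduce both congruences modulo 2, which divides 30 and 56: they say x ≡ 23 (mod 2) and x ≡ 0 (mod 2).
These are incompatible: 23 − 0 = 23 is not divisible by 2.
Hence the system has no solution.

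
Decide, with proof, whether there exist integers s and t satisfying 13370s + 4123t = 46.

No such integers exist.

Any value of 13370s + 4123t is a multiple of gcd(13370, 4123) = 7.
However 46 leaves remainder 4 on division by 7.
So the equation is unsolvable over ℤ.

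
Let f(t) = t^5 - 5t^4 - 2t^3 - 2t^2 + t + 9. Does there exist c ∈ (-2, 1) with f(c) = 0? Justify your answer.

Such a root exists.

f(-2) = -97 and f(1) = 2, which have opposite signs.
Since f is a polynomial it is continuous on [-2, 1].
The Intermediate Value Theorem then guarantees some c ∈ (-2, 1) with f(c) = 0.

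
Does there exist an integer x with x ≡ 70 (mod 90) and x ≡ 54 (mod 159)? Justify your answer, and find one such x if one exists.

gcd(90, 159) = 3. If x ≡ 70 (mod 90) and x ≡ 54 (mod 159), then x ≡ 70 (mod 3) and x ≡ 54 (mod 3).
These are incompatible: 70 − 54 = 16 is not divisible by 3.
So no integer satisfies both congruences.

No such integer exists.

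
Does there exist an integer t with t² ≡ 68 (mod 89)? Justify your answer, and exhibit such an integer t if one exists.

t = 54

Take t = 54. Then 54² = 2916 = 32·89 + 68, so 54² ≡ 68 (mod 89).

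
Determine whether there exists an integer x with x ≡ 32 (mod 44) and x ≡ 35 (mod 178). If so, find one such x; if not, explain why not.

There is no such integer.

gcd(44, 178) = 2. If x ≡ 32 (mod 44) and x ≡ 35 (mod 178), then x ≡ 32 (mod 2) and x ≡ 35 (mod 2).
But 32 mod 2 = 0 while 35 mod 2 = 1, a contradiction.
So no integer satisfies both congruences.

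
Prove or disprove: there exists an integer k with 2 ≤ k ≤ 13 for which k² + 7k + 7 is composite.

At k = 11: 11² + 7·11 + 7 = 205 = 5·41, which is composite.

k = 11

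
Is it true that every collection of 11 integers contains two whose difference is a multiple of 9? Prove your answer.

Yes, this is always true.

There are exactly 9 possible remainders on division by 9.
Placing 11 integers into 9 classes, some class receives at least two — say a and b.
Equal remainders mean a − b ≡ 0 (mod 9), so 9 divides their difference.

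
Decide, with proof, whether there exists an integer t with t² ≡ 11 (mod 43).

t = 22

Take t = 22. Then 22² = 484 = 11·43 + 11, so 22² ≡ 11 (mod 43).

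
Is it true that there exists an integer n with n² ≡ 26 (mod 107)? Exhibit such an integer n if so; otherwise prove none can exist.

107 is prime, so by Euler's criterion 26 is a square mod 107 iff 26^((107−1)/2) = 26^53 ≡ 1 (mod 107).
Repeated squaring mod 107: 26^2 = 676 ≡ 34; 26^4 ≡ 34² = 1156 ≡ 86; 26^8 ≡ 86² = 7396 ≡ 13; 26^16 ≡ 13² = 169 ≡ 62; 26^32 ≡ 62² = 3844 ≡ 99.
Since 53 = 32 + 16 + 4 + 1, 26^53 ≡ 99 · 62 · 86 · 26; multiplying out mod 107: 99·62 = 6138 ≡ 39, then 39·86 = 3354 ≡ 37, then 37·26 = 962 ≡ 106. Thus 26^53 ≡ 106 ≡ −1 (mod 107).
By Euler's criterion 26 is a quadratic non-residue mod 107: no n satisfies n² ≡ 26 (mod 107).

There is no such integer.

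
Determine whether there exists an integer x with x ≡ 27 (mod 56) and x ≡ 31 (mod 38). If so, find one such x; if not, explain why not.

gcd(56, 38) = 2. A simultaneous solution exists iff 27 ≡ 31 (mod 2); here 27 mod 2 = 1 = 31 mod 2, so it does.
Write x = 27 + 56t. Then 56t ≡ 31 − 27 ≡ 4 (mod 38); dividing through by 2 gives 28t ≡ 2 (mod 19).
28 ≡ 9 (mod 19), so this reads 9t ≡ 2 (mod 19). Invert 9 mod 19 by the Euclidean algorithm: 19 = 2·9 + 1, 9 = 9·1 + 0; back-substituting, 1 = 19 − 2·9. Hence 9·(-2) ≡ 1, so 9⁻¹ ≡ -2 ≡ 17 (mod 19).
Multiplying by 17: t ≡ 17·2 = 34 ≡ 15 (mod 19).
Then x = 27 + 56·15 = 867.
Indeed 867 ≡ 27 (mod 56) and 867 ≡ 31 (mod 38).

x = 867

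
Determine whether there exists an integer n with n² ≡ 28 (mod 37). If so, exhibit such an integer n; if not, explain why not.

Take n = 18. Then 18² = 324 = 8·37 + 28, so 18² ≡ 28 (mod 37).

n = 18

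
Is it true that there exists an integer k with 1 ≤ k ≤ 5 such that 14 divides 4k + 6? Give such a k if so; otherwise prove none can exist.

At k = 1 the value 10 is not a multiple of 14. Try k = 2: 4·2 + 6 = 14 = 1·14, which is divisible by 14.

k = 2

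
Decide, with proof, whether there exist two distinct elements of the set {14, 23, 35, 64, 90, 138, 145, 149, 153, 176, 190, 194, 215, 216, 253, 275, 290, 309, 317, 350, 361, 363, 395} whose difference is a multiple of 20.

Reduce each element mod 20: 14↦14, 23↦3, 35↦15, 64↦4, 90↦10, 138↦18, 145↦5, 149↦9, 153↦13, 176↦16, 190↦10, 194↦14, 215↦15, 216↦16, 253↦13, 275↦15, 290↦10, 309↦9, 317↦17, 350↦10, 361↦1, 363↦3, 395↦15. The residue 14 repeats (at 14 and 194), and 194 − 14 = 180 = 9·20.

The pair (14, 194) works.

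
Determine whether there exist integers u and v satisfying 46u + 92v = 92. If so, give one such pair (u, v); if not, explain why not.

u = 0, v = 1

gcd(46, 92) = 46, and 46 divides 92, so integer solutions exist.
Dividing through by 46 reduces the equation to 1u + 2v = 2.
With a unit coefficient on u, (u, v) = (2, 0) is an immediate solution.
Subtracting 1·2 from u and adding 1·1 to v gives the tidier solution (0, 1).
Indeed 46·0 + 92·1 = 0 + 92 = 92.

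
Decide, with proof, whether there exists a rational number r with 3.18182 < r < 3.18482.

Scale by 38: the interval becomes (120.90916, 121.02316), which contains the integer 121.
Dividing back, 3.18182 < 121/38 < 3.18482, and 121/38 is rational.

r = 121/38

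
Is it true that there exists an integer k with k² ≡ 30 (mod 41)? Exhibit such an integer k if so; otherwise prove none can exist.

There is no such integer.

Apply Euler's criterion with the prime 41: 30 is a quadratic residue iff 30^20 ≡ 1 (mod 41), and a non-residue iff it is ≡ −1.
Repeated squaring mod 41: 30^2 = 900 ≡ 39; 30^4 ≡ 39² = 1521 ≡ 4; 30^8 ≡ 4² = 16 ≡ 16; 30^16 ≡ 16² = 256 ≡ 10.
Since 20 = 16 + 4, 30^20 ≡ 10 · 4; multiplying out mod 41: 10·4 = 40 ≡ 40. Thus 30^20 ≡ 40 ≡ −1 (mod 41).
By Euler's criterion 30 is a quadratic non-residue mod 41: no k satisfies k² ≡ 30 (mod 41).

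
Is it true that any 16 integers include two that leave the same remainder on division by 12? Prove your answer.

True.

Each integer lies in one of the 12 residue classes modulo 12.
With 16 integers and only 12 classes, the pigeonhole principle forces two of them, say a and b, into the same class.
That is, a and b leave the same remainder on division by 12, as claimed.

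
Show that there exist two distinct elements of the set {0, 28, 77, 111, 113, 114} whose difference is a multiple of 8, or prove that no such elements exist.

No such pair exists.

Reduce each element modulo 8: 0↦0, 28↦4, 77↦5, 111↦7, 113↦1, 114↦2.
These 6 residues are pairwise different, hence no difference of two elements is divisible by 8.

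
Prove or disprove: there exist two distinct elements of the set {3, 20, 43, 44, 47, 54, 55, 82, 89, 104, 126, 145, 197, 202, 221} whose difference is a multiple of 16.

Two integers differ by a multiple of 16 exactly when they have the same residue mod 16. The residues are 3↦3, 20↦4, 43↦11, 44↦12, 47↦15, 54↦6, 55↦7, 82↦2, 89↦9, 104↦8, 126↦14, 145↦1, 197↦5, 202↦10, 221↦13.
All 15 residues are distinct, so no two elements differ by a multiple of 16.

No, no such pair exists.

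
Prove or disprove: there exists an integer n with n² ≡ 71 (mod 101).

n = 24 works: 24² = 576, and 576 − 71 = 505 = 5·101.

n = 24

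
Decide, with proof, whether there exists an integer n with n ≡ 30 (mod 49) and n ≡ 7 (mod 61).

Since 49 and 61 share no common factor, CRT says the pair of congruences has a solution (unique mod 2989).
Write n = 30 + 49t and require 30 + 49t ≡ 7 (mod 61), i.e. 49t ≡ 38 (mod 61).
To invert 49 modulo 61: 61 = 1·49 + 12, 49 = 4·12 + 1, 12 = 12·1 + 0, and unwinding, 1 = 49 − 4·12 = 49 − 4·(61 − 1·49) = −4·61 + 5·49. Thus 49⁻¹ ≡ 5 (mod 61).
Therefore t ≡ 5·38 = 190 ≡ 7 (mod 61).
Taking t = 7 gives n = 30 + 49·7 = 373.
Check: 373 mod 49 = 30, 373 mod 61 = 7. ✓

n = 373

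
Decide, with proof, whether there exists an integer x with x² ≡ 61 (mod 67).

67 is prime, so by Euler's criterion 61 is a square mod 67 iff 61^((67−1)/2) = 61^33 ≡ 1 (mod 67).
Repeated squaring mod 67: 61^2 = 3721 ≡ 36; 61^4 ≡ 36² = 1296 ≡ 23; 61^8 ≡ 23² = 529 ≡ 60; 61^16 ≡ 60² = 3600 ≡ 49; 61^32 ≡ 49² = 2401 ≡ 56.
Since 33 = 32 + 1, 61^33 ≡ 56 · 61; multiplying out mod 67: 56·61 = 3416 ≡ 66. Thus 61^33 ≡ 66 ≡ −1 (mod 67).
By Euler's criterion 61 is a quadratic non-residue mod 67: no x satisfies x² ≡ 61 (mod 67).

No such integer exists.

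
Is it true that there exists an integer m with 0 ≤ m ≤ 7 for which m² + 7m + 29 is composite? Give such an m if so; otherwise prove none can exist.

No such integer m in that range exists.

The values for m = 0, 1, …, 7 are 29, 37, 47, 59, 73, 89, 107, 127, and each of these is prime.
So no value in the range makes the expression composite.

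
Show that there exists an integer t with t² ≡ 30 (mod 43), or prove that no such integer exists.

Apply Euler's criterion with the prime 43: 30 is a quadratic residue iff 30^21 ≡ 1 (mod 43), and a non-residue iff it is ≡ −1.
Squaring successively (mod 43): 30^2 = 900 ≡ 40; 30^4 ≡ 40² = 1600 ≡ 9; 30^8 ≡ 9² = 81 ≡ 38; 30^16 ≡ 38² = 1444 ≡ 25.
Since 21 = 16 + 4 + 1, 30^21 ≡ 25 · 9 · 30; multiplying out mod 43: 25·9 = 225 ≡ 10, then 10·30 = 300 ≡ 42. Thus 30^21 ≡ 42 ≡ −1 (mod 43).
By Euler's criterion 30 is a quadratic non-residue mod 43: no t satisfies t² ≡ 30 (mod 43).

No such integer exists.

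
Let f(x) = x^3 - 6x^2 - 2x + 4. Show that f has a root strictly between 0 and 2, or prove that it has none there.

Yes, f has a root in the interval.

f(0) = 4 and f(2) = -16, which have opposite signs.
As a polynomial, f is continuous on every closed interval.
By the Intermediate Value Theorem, f takes the value 0 somewhere in the open interval.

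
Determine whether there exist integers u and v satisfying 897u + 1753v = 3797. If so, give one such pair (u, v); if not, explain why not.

u = 399, v = -202

897 and 1753 are coprime, so 897u + 1753v ranges over all of ℤ.
Dividing repeatedly: 1753 = 1·897 + 856, 897 = 1·856 + 41, 856 = 20·41 + 36, 41 = 1·36 + 5, 36 = 7·5 + 1, 5 = 5·1 + 0.
Unwinding: 1 = 36 − 7·5 = 36 − 7·(41 − 1·36) = −7·41 + 8·36 = −7·41 + 8·(856 − 20·41) = 8·856 − 167·41 = 8·856 − 167·(897 − 1·856) = −167·897 + 175·856 = −167·897 + 175·(1753 − 1·897) = 175·1753 − 342·897, i.e. 897·(-342) + 1753·175 = 1.
Times 3797: 897·(-1298574) + 1753·664475 = 3797, so (-1298574, 664475) solves it.
The general solution is u = -1298574 + 1753k, v = 664475 − 897k; taking k = 741 gives the smaller pair u = 399, v = -202.
Check: 897·399 + 1753·(-202) = 357903 − 354106 = 3797. ✓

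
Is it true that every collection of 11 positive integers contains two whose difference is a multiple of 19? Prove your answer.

Take the 11 consecutive integers 9, 10, …, 19: their residues mod 19 are all distinct because 11 ≤ 19.
Any two of them differ by at most 10 < 19 and by at least 1, so no difference is a multiple of 19.

No, the set {9, 10, 11, 12, 13, 14, 15, 16, 17, 18, 19} is a counterexample.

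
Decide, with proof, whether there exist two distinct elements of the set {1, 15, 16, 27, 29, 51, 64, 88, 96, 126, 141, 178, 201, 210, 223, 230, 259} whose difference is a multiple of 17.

No such pair exists.

Residues mod 17: 1↦1, 15↦15, 16↦16, 27↦10, 29↦12, 51↦0, 64↦13, 88↦3, 96↦11, 126↦7, 141↦5, 178↦8, 201↦14, 210↦6, 223↦2, 230↦9, 259↦4.
All 17 residues are distinct, so no two elements differ by a multiple of 17.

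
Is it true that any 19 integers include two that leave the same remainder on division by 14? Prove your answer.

Yes, this is always true.

There are exactly 14 possible remainders on division by 14.
Placing 19 integers into 14 classes, some class receives at least two — say a and b.
That is, a and b leave the same remainder on division by 14, as claimed.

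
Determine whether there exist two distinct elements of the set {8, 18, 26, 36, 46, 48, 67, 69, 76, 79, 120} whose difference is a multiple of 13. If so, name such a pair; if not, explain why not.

Reduce each element modulo 13: 8↦8, 18↦5, 26↦0, 36↦10, 46↦7, 48↦9, 67↦2, 69↦4, 76↦11, 79↦1, 120↦3.
These 11 residues are pairwise different, hence no difference of two elements is divisible by 13.

No such pair exists.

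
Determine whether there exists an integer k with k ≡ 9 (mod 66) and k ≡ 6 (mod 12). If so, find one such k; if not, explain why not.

There is no such integer.

Reduce both congruences modulo 6, which divides 66 and 12: they say k ≡ 9 (mod 6) and k ≡ 6 (mod 6).
But 9 mod 6 = 3 while 6 mod 6 = 0, a contradiction.
So no integer satisfies both congruences.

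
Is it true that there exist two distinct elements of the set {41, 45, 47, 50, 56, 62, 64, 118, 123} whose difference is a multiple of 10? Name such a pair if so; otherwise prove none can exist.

No, no such pair exists.

Residues mod 10: 41↦1, 45↦5, 47↦7, 50↦0, 56↦6, 62↦2, 64↦4, 118↦8, 123↦3.
These 9 residues are pairwise different, hence no difference of two elements is divisible by 10.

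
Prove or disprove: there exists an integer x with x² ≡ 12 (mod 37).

x = 7

x = 7 works: 7² = 49, and 49 − 12 = 37 = 1·37.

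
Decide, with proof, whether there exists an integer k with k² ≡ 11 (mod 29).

Apply Euler's criterion with the prime 29: 11 is a quadratic residue iff 11^14 ≡ 1 (mod 29), and a non-residue iff it is ≡ −1.
Squaring successively (mod 29): 11^2 = 121 ≡ 5; 11^4 ≡ 5² = 25 ≡ 25; 11^8 ≡ 25² = 625 ≡ 16.
Since 14 = 8 + 4 + 2, 11^14 ≡ 16 · 25 · 5; multiplying out mod 29: 16·25 = 400 ≡ 23, then 23·5 = 115 ≡ 28. Thus 11^14 ≡ 28 ≡ −1 (mod 29).
The value −1 means 11 is a non-residue modulo 29, so k² ≡ 11 (mod 29) is impossible.

No such integer exists.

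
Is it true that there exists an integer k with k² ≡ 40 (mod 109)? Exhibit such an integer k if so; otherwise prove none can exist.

Apply Euler's criterion with the prime 109: 40 is a quadratic residue iff 40^54 ≡ 1 (mod 109), and a non-residue iff it is ≡ −1.
Repeated squaring mod 109: 40^2 = 1600 ≡ 74; 40^4 ≡ 74² = 5476 ≡ 26; 40^8 ≡ 26² = 676 ≡ 22; 40^16 ≡ 22² = 484 ≡ 48; 40^32 ≡ 48² = 2304 ≡ 15.
Since 54 = 32 + 16 + 4 + 2, 40^54 ≡ 15 · 48 · 26 · 74; multiplying out mod 109: 15·48 = 720 ≡ 66, then 66·26 = 1716 ≡ 81, then 81·74 = 5994 ≡ 108. Thus 40^54 ≡ 108 ≡ −1 (mod 109).
The value −1 means 40 is a non-residue modulo 109, so k² ≡ 40 (mod 109) is impossible.

No such integer exists.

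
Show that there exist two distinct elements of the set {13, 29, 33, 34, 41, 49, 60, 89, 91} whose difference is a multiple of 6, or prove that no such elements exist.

13 mod 6 = 1 and 49 mod 6 = 1, so 49 − 13 = 36 = 6·6.

Yes: 13 and 49.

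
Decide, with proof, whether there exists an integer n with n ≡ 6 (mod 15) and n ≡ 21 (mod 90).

gcd(15, 90) = 15. A simultaneous solution exists iff 6 ≡ 21 (mod 15); here 6 mod 15 = 6 = 21 mod 15, so it does.
List candidates n ≡ 6 (mod 15): 6, 21. Modulo 90 these are 6, 21; 21 gives 21 as required.
Check: 21 mod 15 = 6, 21 mod 90 = 21. ✓

n = 21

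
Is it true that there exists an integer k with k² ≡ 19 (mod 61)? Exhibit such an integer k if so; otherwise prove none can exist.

k = 43

k = 43 works: 43² = 1849, and 1849 − 19 = 1830 = 30·61.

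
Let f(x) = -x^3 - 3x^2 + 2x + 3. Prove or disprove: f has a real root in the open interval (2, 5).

The endpoint values f(2) = -13 and f(5) = -187 are both negative. Claim: f(x) < 0 for every x in (2, 5).
Substitute x = 2 + u, where 0 < u < 3 on the interval. Expanding, f(2 + u) = -u^3 - 9u^2 - 22u - 13.
All 4 nonzero coefficients of this polynomial in u are negative; hence for u > 0 the value is a sum of negative terms (the constant -13 among them).
Therefore f(x) < 0 throughout (2, 5), and f has no zero there.

No such root exists.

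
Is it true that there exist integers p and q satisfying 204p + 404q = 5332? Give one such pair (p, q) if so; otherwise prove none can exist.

p = 40, q = -7

Since gcd(204, 404) = 4 and 5332 = 4·1333, Bézout's identity guarantees a solution.
Dividing through by 4 reduces the equation to 51p + 101q = 1333.
Euclidean algorithm: 101 = 1·51 + 50, 51 = 1·50 + 1, 50 = 50·1 + 0.
Back-substituting, 1 = 51 − 1·50 = 51 − (101 − 1·51) = −101 + 2·51; that is, 51·2 + 101·(-1) = 1.
Scaling by 1333 gives the particular solution (p, q) = (2666, -1333).
Subtracting 26·101 from p and adding 26·51 to q gives the tidier solution (40, -7).
Check: 204·40 + 404·(-7) = 8160 − 2828 = 5332. ✓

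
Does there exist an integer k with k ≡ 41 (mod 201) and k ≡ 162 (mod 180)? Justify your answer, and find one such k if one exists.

No, no such integer exists.

Reduce both congruences modulo 3, which divides 201 and 180: they say k ≡ 41 (mod 3) and k ≡ 162 (mod 3).
But 41 mod 3 = 2 while 162 mod 3 = 0, a contradiction.
So no integer satisfies both congruences.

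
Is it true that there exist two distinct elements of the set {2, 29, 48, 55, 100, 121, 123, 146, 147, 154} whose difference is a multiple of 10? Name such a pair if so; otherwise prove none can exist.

No, no such pair exists.

Residues mod 10: 2↦2, 29↦9, 48↦8, 55↦5, 100↦0, 121↦1, 123↦3, 146↦6, 147↦7, 154↦4.
All 10 residues are distinct, so no two elements differ by a multiple of 10.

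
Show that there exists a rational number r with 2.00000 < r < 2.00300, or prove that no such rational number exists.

Multiplying by 334: 334·2.00000 = 668.00000 and 334·2.00300 = 669.00200, so the integer 669 lies strictly between them.
Hence 669/334 is a rational number with 2.00000 < 669/334 < 2.00300.

r = 669/334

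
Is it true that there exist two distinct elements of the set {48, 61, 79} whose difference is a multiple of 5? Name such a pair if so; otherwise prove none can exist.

Residues mod 5: 48↦3, 61↦1, 79↦4.
All 3 residues are distinct, so no two elements differ by a multiple of 5.

There is no such pair.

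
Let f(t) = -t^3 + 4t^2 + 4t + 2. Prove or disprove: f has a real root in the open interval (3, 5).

f(3) = 23 and f(5) = -3, which have opposite signs.
Since f is a polynomial it is continuous on [3, 5].
By the Intermediate Value Theorem, f takes the value 0 somewhere in the open interval.

Yes, f has a root in the interval.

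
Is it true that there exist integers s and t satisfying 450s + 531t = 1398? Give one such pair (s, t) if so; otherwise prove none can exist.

Both 450 and 531 are divisible by gcd(450, 531) = 9, hence so is any combination 450s + 531t.
But 1398 is not a multiple of 9 (it leaves remainder 3).
Hence no integers s, t satisfy the equation.

No such integers exist.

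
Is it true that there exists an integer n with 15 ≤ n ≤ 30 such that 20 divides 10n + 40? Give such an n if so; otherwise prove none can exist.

At n = 15 the value 190 is not a multiple of 20. n = 16 works, since 10·16 + 40 = 200 = 10·20.

n = 16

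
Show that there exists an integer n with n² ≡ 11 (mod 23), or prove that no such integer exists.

Apply Euler's criterion with the prime 23: 11 is a quadratic residue iff 11^11 ≡ 1 (mod 23), and a non-residue iff it is ≡ −1.
Squaring successively (mod 23): 11^2 = 121 ≡ 6; 11^4 ≡ 6² = 36 ≡ 13; 11^8 ≡ 13² = 169 ≡ 8.
Since 11 = 8 + 2 + 1, 11^11 ≡ 8 · 6 · 11; multiplying out mod 23: 8·6 = 48 ≡ 2, then 2·11 = 22 ≡ 22. Thus 11^11 ≡ 22 ≡ −1 (mod 23).
The value −1 means 11 is a non-residue modulo 23, so n² ≡ 11 (mod 23) is impossible.

There is no such integer.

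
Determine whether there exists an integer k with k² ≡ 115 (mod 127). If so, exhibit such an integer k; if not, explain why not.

k = 49

k = 49 works: 49² = 2401, and 2401 − 115 = 2286 = 18·127.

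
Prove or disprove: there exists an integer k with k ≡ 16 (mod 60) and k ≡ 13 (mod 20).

No, no such integer exists.

gcd(60, 20) = 20. If k ≡ 16 (mod 60) and k ≡ 13 (mod 20), then k ≡ 16 (mod 20) and k ≡ 13 (mod 20).
But 16 mod 20 = 16 while 13 mod 20 = 13, a contradiction.
Hence the system has no solution.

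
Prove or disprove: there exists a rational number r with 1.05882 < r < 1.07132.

Multiplying by 15: 15·1.05882 = 15.88230 and 15·1.07132 = 16.06980, so the integer 16 lies strictly between them.
Dividing back, 1.05882 < 16/15 < 1.07132, and 16/15 is rational.

r = 16/15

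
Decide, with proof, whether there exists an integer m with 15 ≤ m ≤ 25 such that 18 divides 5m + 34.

For m = 15, 16, …, 21 the values 109, 114, 119, 124, 129, 134, 139 are not multiples of 18. At m = 22 we get 5·22 + 34 = 144, and 144 = 18·8.

m = 22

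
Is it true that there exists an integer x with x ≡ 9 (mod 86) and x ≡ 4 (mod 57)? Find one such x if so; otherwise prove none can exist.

Since 86 and 57 share no common factor, CRT says the pair of congruences has a solution (unique mod 4902).
Any solution of the first congruence is x = 9 + 86t; substituting into the second, 86t ≡ 4 − 9 ≡ 52 (mod 57).
86 ≡ 29 (mod 57), so this reads 29t ≡ 52 (mod 57). Invert 29 mod 57 by the Euclidean algorithm: 57 = 1·29 + 28, 29 = 1·28 + 1, 28 = 28·1 + 0; back-substituting, 1 = 29 − 1·28 = 29 − (57 − 1·29) = −57 + 2·29. Hence 29·2 ≡ 1, so 29⁻¹ ≡ 2 (mod 57).
Therefore t ≡ 2·52 = 104 ≡ 47 (mod 57).
Taking t = 47 gives x = 9 + 86·47 = 4051.
Verify: 4051 = 47·86 + 9 and 4051 = 71·57 + 4. ✓

x = 4051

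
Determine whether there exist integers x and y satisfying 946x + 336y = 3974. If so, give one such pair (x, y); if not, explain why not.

gcd(946, 336) = 2, and 2 divides 3974, so integer solutions exist.
Dividing through by 2 reduces the equation to 473x + 168y = 1987.
Dividing repeatedly: 473 = 2·168 + 137, 168 = 1·137 + 31, 137 = 4·31 + 13, 31 = 2·13 + 5, 13 = 2·5 + 3, 5 = 1·3 + 2, 3 = 1·2 + 1, 2 = 2·1 + 0.
Working back up the chain: 1 = 3 − 1·2 = 3 − (5 − 1·3) = −5 + 2·3 = −5 + 2·(13 − 2·5) = 2·13 − 5·5 = 2·13 − 5·(31 − 2·13) = −5·31 + 12·13 = −5·31 + 12·(137 − 4·31) = 12·137 − 53·31 = 12·137 − 53·(168 − 1·137) = −53·168 + 65·137 = −53·168 + 65·(473 − 2·168) = 65·473 − 183·168. So 473·65 + 168·(-183) = 1.
Times 1987: 473·129155 + 168·(-363621) = 1987, so (129155, -363621) solves it.
Shifting by a multiple of (168, −473) keeps it a solution: x = 129155 − 768·168 = 131, y = -363621 + 768·473 = -357.
Check: 946·131 + 336·(-357) = 123926 − 119952 = 3974. ✓

x = 131, y = -357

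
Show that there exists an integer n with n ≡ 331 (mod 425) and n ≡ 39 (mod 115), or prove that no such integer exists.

gcd(425, 115) = 5. If n ≡ 331 (mod 425) and n ≡ 39 (mod 115), then n ≡ 331 (mod 5) and n ≡ 39 (mod 5).
However 331 ≡ 1 and 39 ≡ 4 (mod 5), and 1 ≠ 4.
Therefore no such n exists.

No, no such integer exists.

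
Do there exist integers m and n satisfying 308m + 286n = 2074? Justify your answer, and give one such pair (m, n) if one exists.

gcd(308, 286) = 22, so every integer of the form 308m + 286n is a multiple of 22.
But 2074 is not a multiple of 22 (it leaves remainder 6).
Therefore 308m + 286n = 2074 has no solution in integers.

There are no such integers.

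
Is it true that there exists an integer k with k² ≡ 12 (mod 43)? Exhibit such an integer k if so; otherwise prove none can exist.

Apply Euler's criterion with the prime 43: 12 is a quadratic residue iff 12^21 ≡ 1 (mod 43), and a non-residue iff it is ≡ −1.
Repeated squaring mod 43: 12^2 = 144 ≡ 15; 12^4 ≡ 15² = 225 ≡ 10; 12^8 ≡ 10² = 100 ≡ 14; 12^16 ≡ 14² = 196 ≡ 24.
Since 21 = 16 + 4 + 1, 12^21 ≡ 24 · 10 · 12; multiplying out mod 43: 24·10 = 240 ≡ 25, then 25·12 = 300 ≡ 42. Thus 12^21 ≡ 42 ≡ −1 (mod 43).
The value −1 means 12 is a non-residue modulo 43, so k² ≡ 12 (mod 43) is impossible.

No, no such integer exists.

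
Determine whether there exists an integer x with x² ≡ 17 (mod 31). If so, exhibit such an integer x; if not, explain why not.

No such integer exists.

Apply Euler's criterion with the prime 31: 17 is a quadratic residue iff 17^15 ≡ 1 (mod 31), and a non-residue iff it is ≡ −1.
Squaring successively (mod 31): 17^2 = 289 ≡ 10; 17^4 ≡ 10² = 100 ≡ 7; 17^8 ≡ 7² = 49 ≡ 18.
Since 15 = 8 + 4 + 2 + 1, 17^15 ≡ 18 · 7 · 10 · 17; multiplying out mod 31: 18·7 = 126 ≡ 2, then 2·10 = 20 ≡ 20, then 20·17 = 340 ≡ 30. Thus 17^15 ≡ 30 ≡ −1 (mod 31).
By Euler's criterion 17 is a quadratic non-residue mod 31: no x satisfies x² ≡ 17 (mod 31).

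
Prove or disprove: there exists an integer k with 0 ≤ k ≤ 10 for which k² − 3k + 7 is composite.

k = 10

At k = 10: 10² − 3·10 + 7 = 77 = 7·11, which is composite.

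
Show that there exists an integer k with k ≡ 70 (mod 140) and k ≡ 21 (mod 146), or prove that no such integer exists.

No, no such integer exists.

Reduce both congruences modulo 2, which divides 140 and 146: they say k ≡ 70 (mod 2) and k ≡ 21 (mod 2).
However 70 ≡ 0 and 21 ≡ 1 (mod 2), and 0 ≠ 1.
Hence the system has no solution.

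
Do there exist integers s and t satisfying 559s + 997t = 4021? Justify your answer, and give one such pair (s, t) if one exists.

559 and 997 are coprime, so 559s + 997t ranges over all of ℤ.
Dividing repeatedly: 997 = 1·559 + 438, 559 = 1·438 + 121, 438 = 3·121 + 75, 121 = 1·75 + 46, 75 = 1·46 + 29, 46 = 1·29 + 17, 29 = 1·17 + 12, 17 = 1·12 + 5, 12 = 2·5 + 2, 5 = 2·2 + 1, 2 = 2·1 + 0.
Working back up the chain: 1 = 5 − 2·2 = 5 − 2·(12 − 2·5) = −2·12 + 5·5 = −2·12 + 5·(17 − 1·12) = 5·17 − 7·12 = 5·17 − 7·(29 − 1·17) = −7·29 + 12·17 = −7·29 + 12·(46 − 1·29) = 12·46 − 19·29 = 12·46 − 19·(75 − 1·46) = −19·75 + 31·46 = −19·75 + 31·(121 − 1·75) = 31·121 − 50·75 = 31·121 − 50·(438 − 3·121) = −50·438 + 181·121 = −50·438 + 181·(559 − 1·438) = 181·559 − 231·438 = 181·559 − 231·(997 − 1·559) = −231·997 + 412·559. So 559·412 + 997·(-231) = 1.
Times 4021: 559·1656652 + 997·(-928851) = 4021, so (1656652, -928851) solves it.
The general solution is s = 1656652 + 997k, t = -928851 − 559k; taking k = -1661 gives the smaller pair s = 635, t = -352.
Check: 559·635 + 997·(-352) = 354965 − 350944 = 4021. ✓

s = 635, t = -352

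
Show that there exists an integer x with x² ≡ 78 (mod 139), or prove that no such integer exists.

x = 56

Take x = 56. Then 56² = 3136 = 22·139 + 78, so 56² ≡ 78 (mod 139).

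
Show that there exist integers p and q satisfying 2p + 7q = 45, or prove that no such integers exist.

p = 5, q = 5

2 and 7 are coprime, so 2p + 7q ranges over all of ℤ.
Euclidean algorithm: 7 = 3·2 + 1, 2 = 2·1 + 0.
Working back up the chain: 1 = 7 − 3·2. So 2·(-3) + 7·1 = 1.
Scaling by 45 gives the particular solution (p, q) = (-135, 45).
Adding 20·7 to p and subtracting 20·2 from q gives the tidier solution (5, 5).
Indeed 2·5 + 7·5 = 10 + 35 = 45.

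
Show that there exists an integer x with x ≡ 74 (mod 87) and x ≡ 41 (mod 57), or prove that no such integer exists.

The moduli are not coprime: gcd(87, 57) = 3. Compatibility requires 3 ∣ (41 − 74) = -33, which holds, so solutions exist.
Put x = 74 + 87t, so we need 87t ≡ 24 (mod 57), equivalently (divide by 3) 29t ≡ 8 (mod 19).
29 ≡ 10 (mod 19), so this reads 10t ≡ 8 (mod 19). Note 10·2 = 20 ≡ 1 (mod 19) (as 20 − 1 = 1·19), so 10⁻¹ ≡ 2.
Therefore t ≡ 2·8 = 16 (mod 19).
Then x = 74 + 87·16 = 1466.
Check: 1466 mod 87 = 74, 1466 mod 57 = 41. ✓

x = 1466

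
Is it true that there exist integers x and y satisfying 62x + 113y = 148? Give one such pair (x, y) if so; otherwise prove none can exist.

62 and 113 are coprime, so 62x + 113y ranges over all of ℤ.
Euclidean algorithm: 113 = 1·62 + 51, 62 = 1·51 + 11, 51 = 4·11 + 7, 11 = 1·7 + 4, 7 = 1·4 + 3, 4 = 1·3 + 1, 3 = 3·1 + 0.
Unwinding: 1 = 4 − 1·3 = 4 − (7 − 1·4) = −7 + 2·4 = −7 + 2·(11 − 1·7) = 2·11 − 3·7 = 2·11 − 3·(51 − 4·11) = −3·51 + 14·11 = −3·51 + 14·(62 − 1·51) = 14·62 − 17·51 = 14·62 − 17·(113 − 1·62) = −17·113 + 31·62, i.e. 62·31 + 113·(-17) = 1.
Multiplying through by 148: x = 31·148 = 4588, y = (-17)·148 = -2516 is a solution.
The general solution is x = 4588 + 113k, y = -2516 − 62k; taking k = -40 gives the smaller pair x = 68, y = -36.
Check: 62·68 + 113·(-36) = 4216 − 4068 = 148. ✓

x = 68, y = -36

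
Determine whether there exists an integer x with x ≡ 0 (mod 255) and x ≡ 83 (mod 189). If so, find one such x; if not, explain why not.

There is no such integer.

Reduce both congruences modulo 3, which divides 255 and 189: they say x ≡ 0 (mod 3) and x ≡ 83 (mod 3).
However 0 ≡ 0 and 83 ≡ 2 (mod 3), and 0 ≠ 2.
So no integer satisfies both congruences.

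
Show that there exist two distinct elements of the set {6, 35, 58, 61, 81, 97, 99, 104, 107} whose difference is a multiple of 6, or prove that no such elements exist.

35 mod 6 = 5 and 107 mod 6 = 5, so 107 − 35 = 72 = 12·6.

Yes: 35 and 107.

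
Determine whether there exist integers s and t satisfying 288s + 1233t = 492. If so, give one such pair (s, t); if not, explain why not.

gcd(288, 1233) = 9, so every integer of the form 288s + 1233t is a multiple of 9.
But 492 = 9·54 + 6, so 9 ∤ 492.
So the equation is unsolvable over ℤ.

There are no such integers.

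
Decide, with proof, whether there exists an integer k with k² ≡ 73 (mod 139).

139 is prime, so by Euler's criterion 73 is a square mod 139 iff 73^((139−1)/2) = 73^69 ≡ 1 (mod 139).
Repeated squaring mod 139: 73^2 = 5329 ≡ 47; 73^4 ≡ 47² = 2209 ≡ 124; 73^8 ≡ 124² = 15376 ≡ 86; 73^16 ≡ 86² = 7396 ≡ 29; 73^32 ≡ 29² = 841 ≡ 7; 73^64 ≡ 7² = 49 ≡ 49.
Since 69 = 64 + 4 + 1, 73^69 ≡ 49 · 124 · 73; multiplying out mod 139: 49·124 = 6076 ≡ 99, then 99·73 = 7227 ≡ 138. Thus 73^69 ≡ 138 ≡ −1 (mod 139).
By Euler's criterion 73 is a quadratic non-residue mod 139: no k satisfies k² ≡ 73 (mod 139).

No, no such integer exists.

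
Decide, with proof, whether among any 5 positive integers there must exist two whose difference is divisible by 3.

Each integer lies in one of the 3 residue classes modulo 3.
Placing 5 integers into 3 classes, some class receives at least two — say a and b.
Their difference a − b is then a multiple of 3.

True.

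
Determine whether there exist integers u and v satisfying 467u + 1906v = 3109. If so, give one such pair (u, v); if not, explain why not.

u = 1027, v = -250

467 and 1906 are coprime, so 467u + 1906v ranges over all of ℤ.
Dividing repeatedly: 1906 = 4·467 + 38, 467 = 12·38 + 11, 38 = 3·11 + 5, 11 = 2·5 + 1, 5 = 5·1 + 0.
Working back up the chain: 1 = 11 − 2·5 = 11 − 2·(38 − 3·11) = −2·38 + 7·11 = −2·38 + 7·(467 − 12·38) = 7·467 − 86·38 = 7·467 − 86·(1906 − 4·467) = −86·1906 + 351·467. So 467·351 + 1906·(-86) = 1.
Times 3109: 467·1091259 + 1906·(-267374) = 3109, so (1091259, -267374) solves it.
The general solution is u = 1091259 + 1906k, v = -267374 − 467k; taking k = -572 gives the smaller pair u = 1027, v = -250.
Check: 467·1027 + 1906·(-250) = 479609 − 476500 = 3109. ✓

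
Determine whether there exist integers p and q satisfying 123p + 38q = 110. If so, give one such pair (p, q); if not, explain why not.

p = 8, q = -23

123 and 38 are coprime, so 123p + 38q ranges over all of ℤ.
Run the Euclidean algorithm on 123 and 38: 123 = 3·38 + 9, 38 = 4·9 + 2, 9 = 4·2 + 1, 2 = 2·1 + 0.
Unwinding: 1 = 9 − 4·2 = 9 − 4·(38 − 4·9) = −4·38 + 17·9 = −4·38 + 17·(123 − 3·38) = 17·123 − 55·38, i.e. 123·17 + 38·(-55) = 1.
Multiplying through by 110: p = 17·110 = 1870, q = (-55)·110 = -6050 is a solution.
Shifting by a multiple of (38, −123) keeps it a solution: p = 1870 − 49·38 = 8, q = -6050 + 49·123 = -23.
Indeed 123·8 + 38·(-23) = 984 − 874 = 110.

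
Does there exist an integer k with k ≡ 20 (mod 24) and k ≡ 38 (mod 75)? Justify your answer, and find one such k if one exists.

k = 188

Here gcd(24, 75) = 3, and both 20 and 38 leave remainder 2 mod 3, so the system is consistent.
List candidates k ≡ 20 (mod 24): 20, 44, 68, 92, 116, 140, 164, 188. Modulo 75 these are 20, 44, 68, 17, 41, 65, 14, 38; 188 gives 38 as required.
Indeed 188 ≡ 20 (mod 24) and 188 ≡ 38 (mod 75).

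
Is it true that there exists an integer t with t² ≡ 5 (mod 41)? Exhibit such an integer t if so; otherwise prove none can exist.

t = 13 works: 13² = 169, and 169 − 5 = 164 = 4·41.

t = 13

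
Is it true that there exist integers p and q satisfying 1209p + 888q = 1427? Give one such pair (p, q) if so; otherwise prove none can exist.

Any value of 1209p + 888q is a multiple of gcd(1209, 888) = 3.
But 1427 is not a multiple of 3 (it leaves remainder 2).
So the equation is unsolvable over ℤ.

There are no such integers.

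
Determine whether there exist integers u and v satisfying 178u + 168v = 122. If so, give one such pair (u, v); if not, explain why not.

u = 29, v = -30

Since gcd(178, 168) = 2 and 122 = 2·61, Bézout's identity guarantees a solution.
Dividing through by 2 reduces the equation to 89u + 84v = 61.
Dividing repeatedly: 89 = 1·84 + 5, 84 = 16·5 + 4, 5 = 1·4 + 1, 4 = 4·1 + 0.
Back-substituting, 1 = 5 − 1·4 = 5 − (84 − 16·5) = −84 + 17·5 = −84 + 17·(89 − 1·84) = 17·89 − 18·84; that is, 89·17 + 84·(-18) = 1.
Times 61: 89·1037 + 84·(-1098) = 61, so (1037, -1098) solves it.
Shifting by a multiple of (84, −89) keeps it a solution: u = 1037 − 12·84 = 29, v = -1098 + 12·89 = -30.
Check: 178·29 + 168·(-30) = 5162 − 5040 = 122. ✓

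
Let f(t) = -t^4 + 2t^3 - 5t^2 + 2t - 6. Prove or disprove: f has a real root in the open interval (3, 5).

The endpoint values f(3) = -72 and f(5) = -496 are both negative. Claim: f(t) < 0 for every t in (3, 5).
Substitute t = 3 + u, where 0 < u < 2 on the interval. Expanding, f(3 + u) = -u^4 - 10u^3 - 41u^2 - 82u - 72.
The nonzero coefficients here are all negative, so for u > 0 every term is negative (or zero), and the constant term -72 is strictly negative.
So f is strictly negative on (3, 5); no root exists in the interval.

No such root exists.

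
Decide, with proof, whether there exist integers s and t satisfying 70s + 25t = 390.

gcd(70, 25) = 5, and 5 divides 390, so integer solutions exist.
Dividing through by 5 reduces the equation to 14s + 5t = 78.
Dividing repeatedly: 14 = 2·5 + 4, 5 = 1·4 + 1, 4 = 4·1 + 0.
Unwinding: 1 = 5 − 1·4 = 5 − (14 − 2·5) = −14 + 3·5, i.e. 14·(-1) + 5·3 = 1.
Times 78: 14·(-78) + 5·234 = 78, so (-78, 234) solves it.
The general solution is s = -78 + 5k, t = 234 − 14k; taking k = 16 gives the smaller pair s = 2, t = 10.
Indeed 70·2 + 25·10 = 140 + 250 = 390.

s = 2, t = 10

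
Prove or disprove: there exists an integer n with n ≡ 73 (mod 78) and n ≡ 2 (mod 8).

No, no such integer exists.

gcd(78, 8) = 2. If n ≡ 73 (mod 78) and n ≡ 2 (mod 8), then n ≡ 73 (mod 2) and n ≡ 2 (mod 2).
These are incompatible: 73 − 2 = 71 is not divisible by 2.
Hence the system has no solution.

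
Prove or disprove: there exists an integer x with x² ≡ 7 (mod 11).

No, no such integer exists.

Since (11 − x)² ≡ x² (mod 11), it suffices to square x = 0, 1, …, 5: the residues are 0, 1, 4, 9, 5, 3.
The set of squares mod 11 is therefore {0, 1, 3, 4, 5, 9}, which does not contain 7.
Therefore x² ≡ 7 (mod 11) has no solution.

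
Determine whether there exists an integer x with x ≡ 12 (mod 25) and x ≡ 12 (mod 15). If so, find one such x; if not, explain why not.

x = 12

gcd(25, 15) = 5. A simultaneous solution exists iff 12 ≡ 12 (mod 5); here 12 mod 5 = 2 = 12 mod 5, so it does.
In fact x = 12 itself already satisfies 12 mod 15 = 12.
Check: 12 mod 25 = 12, 12 mod 15 = 12. ✓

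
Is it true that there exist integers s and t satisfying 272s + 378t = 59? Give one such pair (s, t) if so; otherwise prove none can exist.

No such integers exist.

Both 272 and 378 are divisible by gcd(272, 378) = 2, hence so is any combination 272s + 378t.
But 59 = 2·29 + 1, so 2 ∤ 59.
Hence no integers s, t satisfy the equation.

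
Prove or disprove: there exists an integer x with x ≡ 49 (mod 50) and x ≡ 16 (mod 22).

No, no such integer exists.

Both moduli are multiples of 2 = gcd(50, 22), so any solution would satisfy x ≡ 49 and x ≡ 16 modulo 2 simultaneously.
These are incompatible: 49 − 16 = 33 is not divisible by 2.
So no integer satisfies both congruences.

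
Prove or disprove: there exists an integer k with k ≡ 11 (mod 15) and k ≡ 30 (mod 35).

gcd(15, 35) = 5. If k ≡ 11 (mod 15) and k ≡ 30 (mod 35), then k ≡ 11 (mod 5) and k ≡ 30 (mod 5).
These are incompatible: 11 − 30 = -19 is not divisible by 5.
Therefore no such k exists.

No such integer exists.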